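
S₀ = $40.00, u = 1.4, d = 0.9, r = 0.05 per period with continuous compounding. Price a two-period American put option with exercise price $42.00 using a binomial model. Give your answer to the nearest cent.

$4.23

Risk-neutral probability p = (e^0.05 − 0.9)/(1.4 − 0.9) = 0.1513/0.5000 = 0.3025
Terminal stock prices: S_uu = 78.4, S_ud = 50.4, S_dd = 32.4
Terminal payoffs (K − S): max(-36.4, 0) = 0, max(-8.4, 0) = 0, max(9.6, 0) = 9.6
Node u (S = 56): continuation = e^(−0.05)·[0.3025·0.0000 + 0.6975·0.0000] = 0.0000; exercise value = 0.0000 ≤ continuation, so V_u = 0.0000
Node d (S = 36): continuation = e^(−0.05)·[0.3025·0.0000 + 0.6975·9.6000] = 6.3690; exercise value = 6.0000 ≤ continuation, so V_d = 6.3690
Node 0 (S = 40): continuation = e^(−0.05)·[0.3025·0.0000 + 0.6975·6.3690] = 4.2255; exercise value = 2.0000 ≤ continuation, so V_0 = 4.2255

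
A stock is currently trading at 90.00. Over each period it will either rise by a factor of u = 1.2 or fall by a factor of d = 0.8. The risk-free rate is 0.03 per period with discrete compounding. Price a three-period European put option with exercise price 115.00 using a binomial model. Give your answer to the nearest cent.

22.29

Risk-neutral probability p = (1 + 0.03 − 0.8)/(1.2 − 0.8) = 0.2300/0.4000 = 0.5750
Terminal stock prices: S_uuu = 155.5, S_uud = 103.7, S_udd = 69.12, S_ddd = 46.08
Terminal payoffs (K − S): max(-40.52, 0) = 0, max(11.32, 0) = 11.32, max(45.88, 0) = 45.88, max(68.92, 0) = 68.92
Node uu (S = 129.6): V_uu = 1/1.03·[0.5750·0.0000 + 0.4250·11.3200] = 4.6709
Node ud (S = 86.4): V_ud = 1/1.03·[0.5750·11.3200 + 0.4250·45.8800] = 25.2505
Node dd (S = 57.6): V_dd = 1/1.03·[0.5750·45.8800 + 0.4250·68.9200] = 54.0505
Node u (S = 108): V_u = 1/1.03·[0.5750·4.6709 + 0.4250·25.2505] = 13.0264
Node d (S = 72): V_d = 1/1.03·[0.5750·25.2505 + 0.4250·54.0505] = 36.3985
Node 0 (S = 90): V_0 = 1/1.03·[0.5750·13.0264 + 0.4250·36.3985] = 22.2908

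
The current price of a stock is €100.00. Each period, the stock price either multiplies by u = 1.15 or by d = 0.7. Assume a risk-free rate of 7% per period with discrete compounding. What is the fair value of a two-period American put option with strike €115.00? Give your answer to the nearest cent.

€15.00

Risk-neutral probability p = (1 + 0.07 − 0.7)/(1.15 − 0.7) = 0.3700/0.4500 = 0.8222
Terminal stock prices: S_uu = 132.2, S_ud = 80.5, S_dd = 49
Terminal payoffs (K − S): max(-17.25, 0) = 0, max(34.5, 0) = 34.5, max(66, 0) = 66
Node u (S = 115): continuation = 1/1.07·[0.8222·0.0000 + 0.1778·34.5000] = 5.7321; exercise value = 0.0000 ≤ continuation, so V_u = 5.7321
Node d (S = 70): continuation = 1/1.07·[0.8222·34.5000 + 0.1778·66.0000] = 37.4766; exercise value = 45.0000 > continuation, so V_d = 45.0000 (exercise)
Node 0 (S = 100): continuation = 1/1.07·[0.8222·5.7321 + 0.1778·45.0000] = 11.8814; exercise value = 15.0000 > continuation, so V_0 = 15.0000 (exercise)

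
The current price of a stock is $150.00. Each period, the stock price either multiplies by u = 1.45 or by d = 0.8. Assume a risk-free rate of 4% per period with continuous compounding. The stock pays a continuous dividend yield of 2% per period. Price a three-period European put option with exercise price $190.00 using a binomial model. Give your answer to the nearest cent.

$49.05

Per-period risk-free factor R = e^0.04 = 1.0408; dividend-adjusted growth = e^(0.04−0.02) = 1.0202.
Risk-neutral probability p = (1.0202 − 0.8)/(1.45 − 0.8) = 0.2202/0.6500 = 0.3388
Terminal stock prices: S_uuu = 457.3, S_uud = 252.3, S_udd = 139.2, S_ddd = 76.8
Terminal payoffs (K − S): max(-267.3, 0) = 0, max(-62.3, 0) = 0, max(50.8, 0) = 50.8, max(113.2, 0) = 113.2
Node uu (S = 315.4): V_uu = e^(−0.04)·[0.3388·0.0000 + 0.6612·0.0000] = 0.0000
Node ud (S = 174): V_ud = e^(−0.04)·[0.3388·0.0000 + 0.6612·50.8000] = 32.2733
Node dd (S = 96): V_dd = e^(−0.04)·[0.3388·50.8000 + 0.6612·113.2000] = 88.4509
Node u (S = 217.5): V_u = e^(−0.04)·[0.3388·0.0000 + 0.6612·32.2733] = 20.5033
Node d (S = 120): V_d = e^(−0.04)·[0.3388·32.2733 + 0.6612·88.4509] = 66.6976
Node 0 (S = 150): V_0 = e^(−0.04)·[0.3388·20.5033 + 0.6612·66.6976] = 49.0467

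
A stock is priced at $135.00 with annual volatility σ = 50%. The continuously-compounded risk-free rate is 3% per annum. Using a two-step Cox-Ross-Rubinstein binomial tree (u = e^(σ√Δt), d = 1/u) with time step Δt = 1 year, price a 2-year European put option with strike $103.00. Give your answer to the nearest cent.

CRR parameters: u = e^(σ√Δt) = e^(0.5·√1) = 1.6487, d = 1/u = 0.6065
Per-period rate: rΔt = 0.03·1 = 0.03, so R = e^0.03 = 1.0305
Risk-neutral probability p = (e^0.03 − 0.6065)/(1.6487 − 0.6065) = 0.4239/1.0422 = 0.4068
Terminal stock prices: S_uu = 367, S_ud = 135, S_dd = 49.66
Terminal payoffs (K − S): max(-264, 0) = 0, max(-32, 0) = 0, max(53.34, 0) = 53.34
Node u (S = 222.6): V_u = e^(−0.03)·[0.4068·0.0000 + 0.5932·0.0000] = 0.0000
Node d (S = 81.88): V_d = e^(−0.03)·[0.4068·0.0000 + 0.5932·53.3363] = 30.7060
Node 0 (S = 135): V_0 = e^(−0.03)·[0.4068·0.0000 + 0.5932·30.7060] = 17.6776

$17.68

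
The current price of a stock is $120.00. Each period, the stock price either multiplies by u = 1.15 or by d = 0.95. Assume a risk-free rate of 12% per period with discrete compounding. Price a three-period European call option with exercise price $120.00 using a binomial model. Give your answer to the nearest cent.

Risk-neutral probability p = (1 + 0.12 − 0.95)/(1.15 − 0.95) = 0.1700/0.2000 = 0.8500
Terminal stock prices: S_uuu = 182.5, S_uud = 150.8, S_udd = 124.5, S_ddd = 102.9
Terminal payoffs (S − K): max(62.5, 0) = 62.5, max(30.76, 0) = 30.76, max(4.545, 0) = 4.545, max(-17.12, 0) = 0
Node uu (S = 158.7): V_uu = 1/1.12·[0.8500·62.5050 + 0.1500·30.7650] = 51.5571
Node ud (S = 131.1): V_ud = 1/1.12·[0.8500·30.7650 + 0.1500·4.5450] = 23.9571
Node dd (S = 108.3): V_dd = 1/1.12·[0.8500·4.5450 + 0.1500·0.0000] = 3.4493
Node u (S = 138): V_u = 1/1.12·[0.8500·51.5571 + 0.1500·23.9571] = 42.3367
Node d (S = 114): V_d = 1/1.12·[0.8500·23.9571 + 0.1500·3.4493] = 18.6437
Node 0 (S = 120): V_0 = 1/1.12·[0.8500·42.3367 + 0.1500·18.6437] = 34.6275

$34.63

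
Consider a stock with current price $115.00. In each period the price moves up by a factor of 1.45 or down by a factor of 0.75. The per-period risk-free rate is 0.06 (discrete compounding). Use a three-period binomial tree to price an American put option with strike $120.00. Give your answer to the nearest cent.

Risk-neutral probability p = (1 + 0.06 − 0.75)/(1.45 − 0.75) = 0.3100/0.7000 = 0.4429
Terminal stock prices: S_uuu = 350.6, S_uud = 181.3, S_udd = 93.8, S_ddd = 48.52
Terminal payoffs (K − S): max(-230.6, 0) = 0, max(-61.34, 0) = 0, max(26.2, 0) = 26.2, max(71.48, 0) = 71.48
Node uu (S = 241.8): continuation = 1/1.06·[0.4429·0.0000 + 0.5571·0.0000] = 0.0000; exercise value = 0.0000 ≤ continuation, so V_uu = 0.0000
Node ud (S = 125.1): continuation = 1/1.06·[0.4429·0.0000 + 0.5571·26.2031] = 13.7725; exercise value = 0.0000 ≤ continuation, so V_ud = 13.7725
Node dd (S = 64.69): continuation = 1/1.06·[0.4429·26.2031 + 0.5571·71.4844] = 48.5200; exercise value = 55.3125 > continuation, so V_dd = 55.3125 (exercise)
Node u (S = 166.8): continuation = 1/1.06·[0.4429·0.0000 + 0.5571·13.7725] = 7.2389; exercise value = 0.0000 ≤ continuation, so V_u = 7.2389
Node d (S = 86.25): continuation = 1/1.06·[0.4429·13.7725 + 0.5571·55.3125] = 34.8266; exercise value = 33.7500 ≤ continuation, so V_d = 34.8266
Node 0 (S = 115): continuation = 1/1.06·[0.4429·7.2389 + 0.5571·34.8266] = 21.3295; exercise value = 5.0000 ≤ continuation, so V_0 = 21.3295

$21.33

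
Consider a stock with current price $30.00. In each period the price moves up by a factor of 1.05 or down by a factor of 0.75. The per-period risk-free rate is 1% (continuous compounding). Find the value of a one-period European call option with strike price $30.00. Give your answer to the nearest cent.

Risk-neutral probability p = (e^0.01 − 0.75)/(1.05 − 0.75) = 0.2601/0.3000 = 0.8668
Terminal stock prices: S_u = 31.5, S_d = 22.5
Terminal payoffs (S − K): max(1.5, 0) = 1.5, max(-7.5, 0) = 0
Node 0 (S = 30): V_0 = e^(−0.01)·[0.8668·1.5000 + 0.1332·0.0000] = 1.2873

$1.29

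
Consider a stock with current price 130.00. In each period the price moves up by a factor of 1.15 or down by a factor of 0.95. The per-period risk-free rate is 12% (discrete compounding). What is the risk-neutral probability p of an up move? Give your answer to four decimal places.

Risk-neutral probability p = (1 + 0.12 − 0.95)/(1.15 − 0.95) = 0.1700/0.2000 = 0.8500

p = 0.8500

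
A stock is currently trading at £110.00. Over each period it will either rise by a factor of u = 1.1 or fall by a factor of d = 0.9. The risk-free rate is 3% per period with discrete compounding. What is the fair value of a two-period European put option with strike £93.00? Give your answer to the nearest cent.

Risk-neutral probability p = (1 + 0.03 − 0.9)/(1.1 − 0.9) = 0.1300/0.2000 = 0.6500
Terminal stock prices: S_uu = 133.1, S_ud = 108.9, S_dd = 89.1
Terminal payoffs (K − S): max(-40.1, 0) = 0, max(-15.9, 0) = 0, max(3.9, 0) = 3.9
Node u (S = 121): V_u = 1/1.03·[0.6500·0.0000 + 0.3500·0.0000] = 0.0000
Node d (S = 99): V_d = 1/1.03·[0.6500·0.0000 + 0.3500·3.9000] = 1.3252
Node 0 (S = 110): V_0 = 1/1.03·[0.6500·0.0000 + 0.3500·1.3252] = 0.4503

£0.45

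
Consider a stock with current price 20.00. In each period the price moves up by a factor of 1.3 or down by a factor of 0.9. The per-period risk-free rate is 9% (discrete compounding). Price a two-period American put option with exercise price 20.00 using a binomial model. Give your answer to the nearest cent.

0.96

Risk-neutral probability p = (1 + 0.09 − 0.9)/(1.3 − 0.9) = 0.1900/0.4000 = 0.4750
Terminal stock prices: S_uu = 33.8, S_ud = 23.4, S_dd = 16.2
Terminal payoffs (K − S): max(-13.8, 0) = 0, max(-3.4, 0) = 0, max(3.8, 0) = 3.8
Node u (S = 26): continuation = 1/1.09·[0.4750·0.0000 + 0.5250·0.0000] = 0.0000; exercise value = 0.0000 ≤ continuation, so V_u = 0.0000
Node d (S = 18): continuation = 1/1.09·[0.4750·0.0000 + 0.5250·3.8000] = 1.8303; exercise value = 2.0000 > continuation, so V_d = 2.0000 (exercise)
Node 0 (S = 20): continuation = 1/1.09·[0.4750·0.0000 + 0.5250·2.0000] = 0.9633; exercise value = 0.0000 ≤ continuation, so V_0 = 0.9633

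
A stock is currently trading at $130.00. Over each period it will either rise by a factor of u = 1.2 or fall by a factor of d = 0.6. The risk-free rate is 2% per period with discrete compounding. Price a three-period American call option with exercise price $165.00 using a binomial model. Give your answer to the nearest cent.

Risk-neutral probability p = (1 + 0.02 − 0.6)/(1.2 − 0.6) = 0.4200/0.6000 = 0.7000
Terminal stock prices: S_uuu = 224.6, S_uud = 112.3, S_udd = 56.16, S_ddd = 28.08
Terminal payoffs (S − K): max(59.64, 0) = 59.64, max(-52.68, 0) = 0, max(-108.8, 0) = 0, max(-136.9, 0) = 0
Node uu (S = 187.2): continuation = 1/1.02·[0.7000·59.6400 + 0.3000·0.0000] = 40.9294; exercise value = 22.2000 ≤ continuation, so V_uu = 40.9294
Node ud (S = 93.6): continuation = 1/1.02·[0.7000·0.0000 + 0.3000·0.0000] = 0.0000; exercise value = 0.0000 ≤ continuation, so V_ud = 0.0000
Node dd (S = 46.8): continuation = 1/1.02·[0.7000·0.0000 + 0.3000·0.0000] = 0.0000; exercise value = 0.0000 ≤ continuation, so V_dd = 0.0000
Node u (S = 156): continuation = 1/1.02·[0.7000·40.9294 + 0.3000·0.0000] = 28.0888; exercise value = 0.0000 ≤ continuation, so V_u = 28.0888
Node d (S = 78): continuation = 1/1.02·[0.7000·0.0000 + 0.3000·0.0000] = 0.0000; exercise value = 0.0000 ≤ continuation, so V_d = 0.0000
Node 0 (S = 130): continuation = 1/1.02·[0.7000·28.0888 + 0.3000·0.0000] = 19.2766; exercise value = 0.0000 ≤ continuation, so V_0 = 19.2766

$19.28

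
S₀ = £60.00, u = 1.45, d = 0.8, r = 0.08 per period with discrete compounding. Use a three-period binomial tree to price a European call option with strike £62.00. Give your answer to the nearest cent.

Risk-neutral probability p = (1 + 0.08 − 0.8)/(1.45 − 0.8) = 0.2800/0.6500 = 0.4308
Terminal stock prices: S_uuu = 182.9, S_uud = 100.9, S_udd = 55.68, S_ddd = 30.72
Terminal payoffs (S − K): max(120.9, 0) = 120.9, max(38.92, 0) = 38.92, max(-6.32, 0) = 0, max(-31.28, 0) = 0
Node uu (S = 126.2): V_uu = 1/1.08·[0.4308·120.9175 + 0.5692·38.9200] = 68.7426
Node ud (S = 69.6): V_ud = 1/1.08·[0.4308·38.9200 + 0.5692·0.0000] = 15.5236
Node dd (S = 38.4): V_dd = 1/1.08·[0.4308·0.0000 + 0.5692·0.0000] = 0.0000
Node u (S = 87): V_u = 1/1.08·[0.4308·68.7426 + 0.5692·15.5236] = 35.6007
Node d (S = 48): V_d = 1/1.08·[0.4308·15.5236 + 0.5692·0.0000] = 6.1918
Node 0 (S = 60): V_0 = 1/1.08·[0.4308·35.6007 + 0.5692·6.1918] = 17.4632

£17.46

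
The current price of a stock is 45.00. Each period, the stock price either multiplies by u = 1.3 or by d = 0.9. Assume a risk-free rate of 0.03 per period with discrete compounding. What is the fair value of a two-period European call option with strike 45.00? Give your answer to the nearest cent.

6.26

Risk-neutral probability p = (1 + 0.03 − 0.9)/(1.3 − 0.9) = 0.1300/0.4000 = 0.3250
Terminal stock prices: S_uu = 76.05, S_ud = 52.65, S_dd = 36.45
Terminal payoffs (S − K): max(31.05, 0) = 31.05, max(7.65, 0) = 7.65, max(-8.55, 0) = 0
Node u (S = 58.5): V_u = 1/1.03·[0.3250·31.0500 + 0.6750·7.6500] = 14.8107
Node d (S = 40.5): V_d = 1/1.03·[0.3250·7.6500 + 0.6750·0.0000] = 2.4138
Node 0 (S = 45): V_0 = 1/1.03·[0.3250·14.8107 + 0.6750·2.4138] = 6.2552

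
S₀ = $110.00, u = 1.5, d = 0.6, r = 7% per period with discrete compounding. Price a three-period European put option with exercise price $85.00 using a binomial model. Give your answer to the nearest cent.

$12.93

Risk-neutral probability p = (1 + 0.07 − 0.6)/(1.5 − 0.6) = 0.4700/0.9000 = 0.5222
Terminal stock prices: S_uuu = 371.2, S_uud = 148.5, S_udd = 59.4, S_ddd = 23.76
Terminal payoffs (K − S): max(-286.2, 0) = 0, max(-63.5, 0) = 0, max(25.6, 0) = 25.6, max(61.24, 0) = 61.24
Node uu (S = 247.5): V_uu = 1/1.07·[0.5222·0.0000 + 0.4778·0.0000] = 0.0000
Node ud (S = 99): V_ud = 1/1.07·[0.5222·0.0000 + 0.4778·25.6000] = 11.4309
Node dd (S = 39.6): V_dd = 1/1.07·[0.5222·25.6000 + 0.4778·61.2400] = 39.8393
Node u (S = 165): V_u = 1/1.07·[0.5222·0.0000 + 0.4778·11.4309] = 5.1042
Node d (S = 66): V_d = 1/1.07·[0.5222·11.4309 + 0.4778·39.8393] = 23.3680
Node 0 (S = 110): V_0 = 1/1.07·[0.5222·5.1042 + 0.4778·23.3680] = 12.9255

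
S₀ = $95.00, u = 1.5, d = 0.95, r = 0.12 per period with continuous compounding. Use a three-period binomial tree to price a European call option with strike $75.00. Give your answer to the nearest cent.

Risk-neutral probability p = (e^0.12 − 0.95)/(1.5 − 0.95) = 0.1775/0.5500 = 0.3227
Terminal stock prices: S_uuu = 320.6, S_uud = 203.1, S_udd = 128.6, S_ddd = 81.45
Terminal payoffs (S − K): max(245.6, 0) = 245.6, max(128.1, 0) = 128.1, max(53.61, 0) = 53.61, max(6.451, 0) = 6.451
Node uu (S = 213.8): V_uu = e^(−0.12)·[0.3227·245.6250 + 0.6773·128.0625] = 147.2310
Node ud (S = 135.4): V_ud = e^(−0.12)·[0.3227·128.0625 + 0.6773·53.6062] = 68.8560
Node dd (S = 85.74): V_dd = e^(−0.12)·[0.3227·53.6062 + 0.6773·6.4506] = 19.2185
Node u (S = 142.5): V_u = e^(−0.12)·[0.3227·147.2310 + 0.6773·68.8560] = 83.5029
Node d (S = 90.25): V_d = e^(−0.12)·[0.3227·68.8560 + 0.6773·19.2185] = 31.2529
Node 0 (S = 95): V_0 = e^(−0.12)·[0.3227·83.5029 + 0.6773·31.2529] = 42.6743

$42.67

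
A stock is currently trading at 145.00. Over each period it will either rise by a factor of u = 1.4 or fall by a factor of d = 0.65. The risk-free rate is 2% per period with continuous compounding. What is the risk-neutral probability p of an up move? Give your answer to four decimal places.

p = 0.4936

Risk-neutral probability p = (e^0.02 − 0.65)/(1.4 − 0.65) = 0.3702/0.7500 = 0.4936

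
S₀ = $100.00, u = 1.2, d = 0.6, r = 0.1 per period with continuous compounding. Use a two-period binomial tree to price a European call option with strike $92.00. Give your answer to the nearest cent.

$30.18

Risk-neutral probability p = (e^0.1 − 0.6)/(1.2 − 0.6) = 0.5052/0.6000 = 0.8420
Terminal stock prices: S_uu = 144, S_ud = 72, S_dd = 36
Terminal payoffs (S − K): max(52, 0) = 52, max(-20, 0) = 0, max(-56, 0) = 0
Node u (S = 120): V_u = e^(−0.1)·[0.8420·52.0000 + 0.1580·0.0000] = 39.6151
Node d (S = 60): V_d = e^(−0.1)·[0.8420·0.0000 + 0.1580·0.0000] = 0.0000
Node 0 (S = 100): V_0 = e^(−0.1)·[0.8420·39.6151 + 0.1580·0.0000] = 30.1800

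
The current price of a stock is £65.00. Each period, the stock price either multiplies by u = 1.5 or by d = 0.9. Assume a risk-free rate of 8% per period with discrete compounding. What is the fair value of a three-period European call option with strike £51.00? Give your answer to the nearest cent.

Risk-neutral probability p = (1 + 0.08 − 0.9)/(1.5 − 0.9) = 0.1800/0.6000 = 0.3000
Terminal stock prices: S_uuu = 219.4, S_uud = 131.6, S_udd = 78.98, S_ddd = 47.39
Terminal payoffs (S − K): max(168.4, 0) = 168.4, max(80.62, 0) = 80.62, max(27.98, 0) = 27.98, max(-3.615, 0) = 0
Node uu (S = 146.2): V_uu = 1/1.08·[0.3000·168.3750 + 0.7000·80.6250] = 99.0278
Node ud (S = 87.75): V_ud = 1/1.08·[0.3000·80.6250 + 0.7000·27.9750] = 40.5278
Node dd (S = 52.65): V_dd = 1/1.08·[0.3000·27.9750 + 0.7000·0.0000] = 7.7708
Node u (S = 97.5): V_u = 1/1.08·[0.3000·99.0278 + 0.7000·40.5278] = 53.7757
Node d (S = 58.5): V_d = 1/1.08·[0.3000·40.5278 + 0.7000·7.7708] = 16.2944
Node 0 (S = 65): V_0 = 1/1.08·[0.3000·53.7757 + 0.7000·16.2944] = 25.4989

£25.50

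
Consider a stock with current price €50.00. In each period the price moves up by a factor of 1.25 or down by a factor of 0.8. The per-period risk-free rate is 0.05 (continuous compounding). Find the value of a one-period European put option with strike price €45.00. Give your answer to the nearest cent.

Risk-neutral probability p = (e^0.05 − 0.8)/(1.25 − 0.8) = 0.2513/0.4500 = 0.5584
Terminal stock prices: S_u = 62.5, S_d = 40
Terminal payoffs (K − S): max(-17.5, 0) = 0, max(5, 0) = 5
Node 0 (S = 50): V_0 = e^(−0.05)·[0.5584·0.0000 + 0.4416·5.0000] = 2.1004

€2.10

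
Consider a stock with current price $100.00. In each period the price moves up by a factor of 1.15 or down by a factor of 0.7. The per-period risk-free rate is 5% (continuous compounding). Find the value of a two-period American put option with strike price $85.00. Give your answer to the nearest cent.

Risk-neutral probability p = (e^0.05 − 0.7)/(1.15 − 0.7) = 0.3513/0.4500 = 0.7806
Terminal stock prices: S_uu = 132.2, S_ud = 80.5, S_dd = 49
Terminal payoffs (K − S): max(-47.25, 0) = 0, max(4.5, 0) = 4.5, max(36, 0) = 36
Node u (S = 115): continuation = e^(−0.05)·[0.7806·0.0000 + 0.2194·4.5000] = 0.9391; exercise value = 0.0000 ≤ continuation, so V_u = 0.9391
Node d (S = 70): continuation = e^(−0.05)·[0.7806·4.5000 + 0.2194·36.0000] = 10.8545; exercise value = 15.0000 > continuation, so V_d = 15.0000 (exercise)
Node 0 (S = 100): continuation = e^(−0.05)·[0.7806·0.9391 + 0.2194·15.0000] = 3.8278; exercise value = 0.0000 ≤ continuation, so V_0 = 3.8278

$3.83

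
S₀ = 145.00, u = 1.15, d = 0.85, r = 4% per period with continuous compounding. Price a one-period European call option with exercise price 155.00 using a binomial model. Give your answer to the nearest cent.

7.18

Risk-neutral probability p = (e^0.04 − 0.85)/(1.15 − 0.85) = 0.1908/0.3000 = 0.6360
Terminal stock prices: S_u = 166.8, S_d = 123.2
Terminal payoffs (S − K): max(11.75, 0) = 11.75, max(-31.75, 0) = 0
Node 0 (S = 145): V_0 = e^(−0.04)·[0.6360·11.7500 + 0.3640·0.0000] = 7.1804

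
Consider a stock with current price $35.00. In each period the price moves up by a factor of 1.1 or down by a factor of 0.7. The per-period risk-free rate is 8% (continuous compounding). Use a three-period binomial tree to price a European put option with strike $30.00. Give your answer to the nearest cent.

$0.08

Risk-neutral probability p = (e^0.08 − 0.7)/(1.1 − 0.7) = 0.3833/0.4000 = 0.9582
Terminal stock prices: S_uuu = 46.59, S_uud = 29.65, S_udd = 18.86, S_ddd = 12
Terminal payoffs (K − S): max(-16.59, 0) = 0, max(0.355, 0) = 0.355, max(11.14, 0) = 11.14, max(18, 0) = 18
Node uu (S = 42.35): V_uu = e^(−0.08)·[0.9582·0.0000 + 0.0418·0.3550] = 0.0137
Node ud (S = 26.95): V_ud = e^(−0.08)·[0.9582·0.3550 + 0.0418·11.1350] = 0.7435
Node dd (S = 17.15): V_dd = e^(−0.08)·[0.9582·11.1350 + 0.0418·17.9950] = 10.5435
Node u (S = 38.5): V_u = e^(−0.08)·[0.9582·0.0137 + 0.0418·0.7435] = 0.0408
Node d (S = 24.5): V_d = e^(−0.08)·[0.9582·0.7435 + 0.0418·10.5435] = 1.0643
Node 0 (S = 35): V_0 = e^(−0.08)·[0.9582·0.0408 + 0.0418·1.0643] = 0.0771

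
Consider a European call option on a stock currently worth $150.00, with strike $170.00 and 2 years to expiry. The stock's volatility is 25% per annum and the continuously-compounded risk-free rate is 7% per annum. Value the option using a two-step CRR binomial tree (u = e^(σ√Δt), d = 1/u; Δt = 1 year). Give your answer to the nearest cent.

$22.71

CRR parameters: u = e^(σ√Δt) = e^(0.25·√1) = 1.2840, d = 1/u = 0.7788
Per-period rate: rΔt = 0.07·1 = 0.07, so R = e^0.07 = 1.0725
Risk-neutral probability p = (e^0.07 − 0.7788)/(1.2840 − 0.7788) = 0.2937/0.5052 = 0.5813
Terminal stock prices: S_uu = 247.3, S_ud = 150, S_dd = 90.98
Terminal payoffs (S − K): max(77.31, 0) = 77.31, max(-20, 0) = 0, max(-79.02, 0) = 0
Node u (S = 192.6): V_u = e^(−0.07)·[0.5813·77.3082 + 0.4187·0.0000] = 41.9040
Node d (S = 116.8): V_d = e^(−0.07)·[0.5813·0.0000 + 0.4187·0.0000] = 0.0000
Node 0 (S = 150): V_0 = e^(−0.07)·[0.5813·41.9040 + 0.4187·0.0000] = 22.7136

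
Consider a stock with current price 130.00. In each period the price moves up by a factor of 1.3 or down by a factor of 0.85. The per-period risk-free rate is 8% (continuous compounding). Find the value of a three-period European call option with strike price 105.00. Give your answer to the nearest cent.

Risk-neutral probability p = (e^0.08 − 0.85)/(1.3 − 0.85) = 0.2333/0.4500 = 0.5184
Terminal stock prices: S_uuu = 285.6, S_uud = 186.7, S_udd = 122.1, S_ddd = 79.84
Terminal payoffs (S − K): max(180.6, 0) = 180.6, max(81.75, 0) = 81.75, max(17.1, 0) = 17.1, max(-25.16, 0) = 0
Node uu (S = 219.7): V_uu = e^(−0.08)·[0.5184·180.6100 + 0.4816·81.7450] = 122.7728
Node ud (S = 143.7): V_ud = e^(−0.08)·[0.5184·81.7450 + 0.4816·17.1025] = 46.7228
Node dd (S = 93.92): V_dd = e^(−0.08)·[0.5184·17.1025 + 0.4816·0.0000] = 8.1845
Node u (S = 169): V_u = e^(−0.08)·[0.5184·122.7728 + 0.4816·46.7228] = 79.5249
Node d (S = 110.5): V_d = e^(−0.08)·[0.5184·46.7228 + 0.4816·8.1845] = 25.9981
Node 0 (S = 130): V_0 = e^(−0.08)·[0.5184·79.5249 + 0.4816·25.9981] = 49.6149

49.61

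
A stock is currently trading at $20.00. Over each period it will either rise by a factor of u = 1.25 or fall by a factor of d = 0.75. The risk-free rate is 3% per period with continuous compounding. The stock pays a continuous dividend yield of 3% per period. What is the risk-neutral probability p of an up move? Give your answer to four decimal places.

p = 0.5000

Per-period risk-free factor R = e^0.03 = 1.0305; dividend-adjusted growth = e^(0.03−0.03) = 1.0000.
Risk-neutral probability p = (1.0000 − 0.75)/(1.25 − 0.75) = 0.2500/0.5000 = 0.5000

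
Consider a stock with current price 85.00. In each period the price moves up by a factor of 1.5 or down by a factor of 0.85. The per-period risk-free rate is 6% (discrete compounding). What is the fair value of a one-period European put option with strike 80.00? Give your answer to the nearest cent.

Risk-neutral probability p = (1 + 0.06 − 0.85)/(1.5 − 0.85) = 0.2100/0.6500 = 0.3231
Terminal stock prices: S_u = 127.5, S_d = 72.25
Terminal payoffs (K − S): max(-47.5, 0) = 0, max(7.75, 0) = 7.75
Node 0 (S = 85): V_0 = 1/1.06·[0.3231·0.0000 + 0.6769·7.7500] = 4.9492

4.95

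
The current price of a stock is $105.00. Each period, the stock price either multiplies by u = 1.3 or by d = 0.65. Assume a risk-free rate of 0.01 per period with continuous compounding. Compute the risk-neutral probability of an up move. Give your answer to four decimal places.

p = 0.5539

Risk-neutral probability p = (e^0.01 − 0.65)/(1.3 − 0.65) = 0.3601/0.6500 = 0.5539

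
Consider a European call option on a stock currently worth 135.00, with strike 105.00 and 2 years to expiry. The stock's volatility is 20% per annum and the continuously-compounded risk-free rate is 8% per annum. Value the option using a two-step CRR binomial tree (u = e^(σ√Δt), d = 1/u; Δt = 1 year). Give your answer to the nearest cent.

46.98

CRR parameters: u = e^(σ√Δt) = e^(0.2·√1) = 1.2214, d = 1/u = 0.8187
Per-period rate: rΔt = 0.08·1 = 0.08, so R = e^0.08 = 1.0833
Risk-neutral probability p = (e^0.08 − 0.8187)/(1.2214 − 0.8187) = 0.2646/0.4027 = 0.6570
Terminal stock prices: S_uu = 201.4, S_ud = 135, S_dd = 90.49
Terminal payoffs (S − K): max(96.4, 0) = 96.4, max(30, 0) = 30, max(-14.51, 0) = 0
Node u (S = 164.9): V_u = e^(−0.08)·[0.6570·96.3963 + 0.3430·30.0000] = 67.9622
Node d (S = 110.5): V_d = e^(−0.08)·[0.6570·30.0000 + 0.3430·0.0000] = 18.1947
Node 0 (S = 135): V_0 = e^(−0.08)·[0.6570·67.9622 + 0.3430·18.1947] = 46.9792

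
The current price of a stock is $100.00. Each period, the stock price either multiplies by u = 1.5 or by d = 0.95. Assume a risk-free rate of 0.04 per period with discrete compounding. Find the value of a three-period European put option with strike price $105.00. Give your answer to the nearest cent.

$10.02

Risk-neutral probability p = (1 + 0.04 − 0.95)/(1.5 − 0.95) = 0.0900/0.5500 = 0.1636
Terminal stock prices: S_uuu = 337.5, S_uud = 213.8, S_udd = 135.4, S_ddd = 85.74
Terminal payoffs (K − S): max(-232.5, 0) = 0, max(-108.8, 0) = 0, max(-30.38, 0) = 0, max(19.26, 0) = 19.26
Node uu (S = 225): V_uu = 1/1.04·[0.1636·0.0000 + 0.8364·0.0000] = 0.0000
Node ud (S = 142.5): V_ud = 1/1.04·[0.1636·0.0000 + 0.8364·0.0000] = 0.0000
Node dd (S = 90.25): V_dd = 1/1.04·[0.1636·0.0000 + 0.8364·19.2625] = 15.4908
Node u (S = 150): V_u = 1/1.04·[0.1636·0.0000 + 0.8364·0.0000] = 0.0000
Node d (S = 95): V_d = 1/1.04·[0.1636·0.0000 + 0.8364·15.4908] = 12.4577
Node 0 (S = 100): V_0 = 1/1.04·[0.1636·0.0000 + 0.8364·12.4577] = 10.0184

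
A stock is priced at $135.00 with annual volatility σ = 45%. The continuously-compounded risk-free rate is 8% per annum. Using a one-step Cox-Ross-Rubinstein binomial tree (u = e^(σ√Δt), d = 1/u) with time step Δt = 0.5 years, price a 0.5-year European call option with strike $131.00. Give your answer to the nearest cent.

$25.39

CRR parameters: u = e^(σ√Δt) = e^(0.45·√0.5) = 1.3746, d = 1/u = 0.7275
Per-period rate: rΔt = 0.08·0.5 = 0.04, so R = e^0.04 = 1.0408
Risk-neutral probability p = (e^0.04 − 0.7275)/(1.3746 − 0.7275) = 0.3134/0.6472 = 0.4842
Terminal stock prices: S_u = 185.6, S_d = 98.21
Terminal payoffs (S − K): max(54.58, 0) = 54.58, max(-32.79, 0) = 0
Node 0 (S = 135): V_0 = e^(−0.04)·[0.4842·54.5775 + 0.5158·0.0000] = 25.3889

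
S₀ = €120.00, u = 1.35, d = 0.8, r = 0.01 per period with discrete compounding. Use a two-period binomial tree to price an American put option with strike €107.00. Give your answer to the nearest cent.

€11.31

Risk-neutral probability p = (1 + 0.01 − 0.8)/(1.35 − 0.8) = 0.2100/0.5500 = 0.3818
Terminal stock prices: S_uu = 218.7, S_ud = 129.6, S_dd = 76.8
Terminal payoffs (K − S): max(-111.7, 0) = 0, max(-22.6, 0) = 0, max(30.2, 0) = 30.2
Node u (S = 162): continuation = 1/1.01·[0.3818·0.0000 + 0.6182·0.0000] = 0.0000; exercise value = 0.0000 ≤ continuation, so V_u = 0.0000
Node d (S = 96): continuation = 1/1.01·[0.3818·0.0000 + 0.6182·30.2000] = 18.4842; exercise value = 11.0000 ≤ continuation, so V_d = 18.4842
Node 0 (S = 120): continuation = 1/1.01·[0.3818·0.0000 + 0.6182·18.4842] = 11.3135; exercise value = 0.0000 ≤ continuation, so V_0 = 11.3135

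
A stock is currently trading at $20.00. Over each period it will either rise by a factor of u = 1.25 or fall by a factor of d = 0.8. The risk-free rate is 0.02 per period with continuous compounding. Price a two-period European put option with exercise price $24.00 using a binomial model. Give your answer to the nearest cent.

$4.73

Risk-neutral probability p = (e^0.02 − 0.8)/(1.25 − 0.8) = 0.2202/0.4500 = 0.4893
Terminal stock prices: S_uu = 31.25, S_ud = 20, S_dd = 12.8
Terminal payoffs (K − S): max(-7.25, 0) = 0, max(4, 0) = 4, max(11.2, 0) = 11.2
Node u (S = 25): V_u = e^(−0.02)·[0.4893·0.0000 + 0.5107·4.0000] = 2.0022
Node d (S = 16): V_d = e^(−0.02)·[0.4893·4.0000 + 0.5107·11.2000] = 7.5248
Node 0 (S = 20): V_0 = e^(−0.02)·[0.4893·2.0022 + 0.5107·7.5248] = 4.7269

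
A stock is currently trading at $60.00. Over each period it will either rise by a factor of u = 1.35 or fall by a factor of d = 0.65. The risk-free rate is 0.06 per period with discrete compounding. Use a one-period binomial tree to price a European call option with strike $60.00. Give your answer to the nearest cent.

Risk-neutral probability p = (1 + 0.06 − 0.65)/(1.35 − 0.65) = 0.4100/0.7000 = 0.5857
Terminal stock prices: S_u = 81, S_d = 39
Terminal payoffs (S − K): max(21, 0) = 21, max(-21, 0) = 0
Node 0 (S = 60): V_0 = 1/1.06·[0.5857·21.0000 + 0.4143·0.0000] = 11.6038

$11.60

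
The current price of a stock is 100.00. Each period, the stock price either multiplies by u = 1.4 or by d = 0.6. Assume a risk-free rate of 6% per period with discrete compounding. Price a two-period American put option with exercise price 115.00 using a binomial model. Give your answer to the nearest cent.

28.79

Risk-neutral probability p = (1 + 0.06 − 0.6)/(1.4 − 0.6) = 0.4600/0.8000 = 0.5750
Terminal stock prices: S_uu = 196, S_ud = 84, S_dd = 36
Terminal payoffs (K − S): max(-81, 0) = 0, max(31, 0) = 31, max(79, 0) = 79
Node u (S = 140): continuation = 1/1.06·[0.5750·0.0000 + 0.4250·31.0000] = 12.4292; exercise value = 0.0000 ≤ continuation, so V_u = 12.4292
Node d (S = 60): continuation = 1/1.06·[0.5750·31.0000 + 0.4250·79.0000] = 48.4906; exercise value = 55.0000 > continuation, so V_d = 55.0000 (exercise)
Node 0 (S = 100): continuation = 1/1.06·[0.5750·12.4292 + 0.4250·55.0000] = 28.7942; exercise value = 15.0000 ≤ continuation, so V_0 = 28.7942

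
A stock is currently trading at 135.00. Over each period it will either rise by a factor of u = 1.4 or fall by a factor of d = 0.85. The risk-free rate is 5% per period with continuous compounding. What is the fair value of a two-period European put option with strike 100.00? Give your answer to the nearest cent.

0.90

Risk-neutral probability p = (e^0.05 − 0.85)/(1.4 − 0.85) = 0.2013/0.5500 = 0.3659
Terminal stock prices: S_uu = 264.6, S_ud = 160.7, S_dd = 97.54
Terminal payoffs (K − S): max(-164.6, 0) = 0, max(-60.65, 0) = 0, max(2.463, 0) = 2.463
Node u (S = 189): V_u = e^(−0.05)·[0.3659·0.0000 + 0.6341·0.0000] = 0.0000
Node d (S = 114.8): V_d = e^(−0.05)·[0.3659·0.0000 + 0.6341·2.4625] = 1.4852
Node 0 (S = 135): V_0 = e^(−0.05)·[0.3659·0.0000 + 0.6341·1.4852] = 0.8958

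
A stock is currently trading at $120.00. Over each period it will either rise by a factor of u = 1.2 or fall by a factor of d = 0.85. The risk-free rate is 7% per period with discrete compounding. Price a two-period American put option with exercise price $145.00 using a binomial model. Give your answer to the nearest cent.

$25.00

Risk-neutral probability p = (1 + 0.07 − 0.85)/(1.2 − 0.85) = 0.2200/0.3500 = 0.6286
Terminal stock prices: S_uu = 172.8, S_ud = 122.4, S_dd = 86.7
Terminal payoffs (K − S): max(-27.8, 0) = 0, max(22.6, 0) = 22.6, max(58.3, 0) = 58.3
Node u (S = 144): continuation = 1/1.07·[0.6286·0.0000 + 0.3714·22.6000] = 7.8451; exercise value = 1.0000 ≤ continuation, so V_u = 7.8451
Node d (S = 102): continuation = 1/1.07·[0.6286·22.6000 + 0.3714·58.3000] = 33.5140; exercise value = 43.0000 > continuation, so V_d = 43.0000 (exercise)
Node 0 (S = 120): continuation = 1/1.07·[0.6286·7.8451 + 0.3714·43.0000] = 19.5352; exercise value = 25.0000 > continuation, so V_0 = 25.0000 (exercise)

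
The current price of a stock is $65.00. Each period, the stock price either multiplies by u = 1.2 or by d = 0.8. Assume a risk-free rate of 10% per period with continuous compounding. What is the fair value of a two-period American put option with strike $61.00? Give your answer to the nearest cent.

Risk-neutral probability p = (e^0.1 − 0.8)/(1.2 − 0.8) = 0.3052/0.4000 = 0.7629
Terminal stock prices: S_uu = 93.6, S_ud = 62.4, S_dd = 41.6
Terminal payoffs (K − S): max(-32.6, 0) = 0, max(-1.4, 0) = 0, max(19.4, 0) = 19.4
Node u (S = 78): continuation = e^(−0.1)·[0.7629·0.0000 + 0.2371·0.0000] = 0.0000; exercise value = 0.0000 ≤ continuation, so V_u = 0.0000
Node d (S = 52): continuation = e^(−0.1)·[0.7629·0.0000 + 0.2371·19.4000] = 4.1615; exercise value = 9.0000 > continuation, so V_d = 9.0000 (exercise)
Node 0 (S = 65): continuation = e^(−0.1)·[0.7629·0.0000 + 0.2371·9.0000] = 1.9306; exercise value = 0.0000 ≤ continuation, so V_0 = 1.9306

$1.93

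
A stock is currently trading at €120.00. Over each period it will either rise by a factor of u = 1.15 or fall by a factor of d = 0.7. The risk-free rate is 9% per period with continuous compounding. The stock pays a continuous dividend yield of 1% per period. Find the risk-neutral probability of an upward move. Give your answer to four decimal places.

Per-period risk-free factor R = e^0.09 = 1.0942; dividend-adjusted growth = e^(0.09−0.01) = 1.0833.
Risk-neutral probability p = (1.0833 − 0.7)/(1.15 − 0.7) = 0.3833/0.4500 = 0.8517

p = 0.8517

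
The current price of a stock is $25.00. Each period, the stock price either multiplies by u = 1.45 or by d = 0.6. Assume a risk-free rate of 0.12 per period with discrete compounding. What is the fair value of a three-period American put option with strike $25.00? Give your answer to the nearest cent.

$4.25

Risk-neutral probability p = (1 + 0.12 − 0.6)/(1.45 − 0.6) = 0.5200/0.8500 = 0.6118
Terminal stock prices: S_uuu = 76.22, S_uud = 31.54, S_udd = 13.05, S_ddd = 5.4
Terminal payoffs (K − S): max(-51.22, 0) = 0, max(-6.537, 0) = 0, max(11.95, 0) = 11.95, max(19.6, 0) = 19.6
Node uu (S = 52.56): continuation = 1/1.12·[0.6118·0.0000 + 0.3882·0.0000] = 0.0000; exercise value = 0.0000 ≤ continuation, so V_uu = 0.0000
Node ud (S = 21.75): continuation = 1/1.12·[0.6118·0.0000 + 0.3882·11.9500] = 4.1423; exercise value = 3.2500 ≤ continuation, so V_ud = 4.1423
Node dd (S = 9): continuation = 1/1.12·[0.6118·11.9500 + 0.3882·19.6000] = 13.3214; exercise value = 16.0000 > continuation, so V_dd = 16.0000 (exercise)
Node u (S = 36.25): continuation = 1/1.12·[0.6118·0.0000 + 0.3882·4.1423] = 1.4359; exercise value = 0.0000 ≤ continuation, so V_u = 1.4359
Node d (S = 15): continuation = 1/1.12·[0.6118·4.1423 + 0.3882·16.0000] = 7.8088; exercise value = 10.0000 > continuation, so V_d = 10.0000 (exercise)
Node 0 (S = 25): continuation = 1/1.12·[0.6118·1.4359 + 0.3882·10.0000] = 4.2507; exercise value = 0.0000 ≤ continuation, so V_0 = 4.2507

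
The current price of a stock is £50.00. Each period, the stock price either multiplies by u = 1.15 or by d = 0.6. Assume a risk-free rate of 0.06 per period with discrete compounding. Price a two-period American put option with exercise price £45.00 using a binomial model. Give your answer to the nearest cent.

Risk-neutral probability p = (1 + 0.06 − 0.6)/(1.15 − 0.6) = 0.4600/0.5500 = 0.8364
Terminal stock prices: S_uu = 66.12, S_ud = 34.5, S_dd = 18
Terminal payoffs (K − S): max(-21.12, 0) = 0, max(10.5, 0) = 10.5, max(27, 0) = 27
Node u (S = 57.5): continuation = 1/1.06·[0.8364·0.0000 + 0.1636·10.5000] = 1.6209; exercise value = 0.0000 ≤ continuation, so V_u = 1.6209
Node d (S = 30): continuation = 1/1.06·[0.8364·10.5000 + 0.1636·27.0000] = 12.4528; exercise value = 15.0000 > continuation, so V_d = 15.0000 (exercise)
Node 0 (S = 50): continuation = 1/1.06·[0.8364·1.6209 + 0.1636·15.0000] = 3.5946; exercise value = 0.0000 ≤ continuation, so V_0 = 3.5946

£3.59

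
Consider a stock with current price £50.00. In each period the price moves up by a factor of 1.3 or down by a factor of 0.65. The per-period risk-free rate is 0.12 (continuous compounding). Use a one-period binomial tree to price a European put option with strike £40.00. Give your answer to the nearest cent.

£1.77

Risk-neutral probability p = (e^0.12 − 0.65)/(1.3 − 0.65) = 0.4775/0.6500 = 0.7346
Terminal stock prices: S_u = 65, S_d = 32.5
Terminal payoffs (K − S): max(-25, 0) = 0, max(7.5, 0) = 7.5
Node 0 (S = 50): V_0 = e^(−0.12)·[0.7346·0.0000 + 0.2654·7.5000] = 1.7653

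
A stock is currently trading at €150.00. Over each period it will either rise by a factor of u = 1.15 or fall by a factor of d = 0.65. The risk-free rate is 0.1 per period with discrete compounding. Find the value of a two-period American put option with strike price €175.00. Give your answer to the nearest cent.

€25.00

Risk-neutral probability p = (1 + 0.1 − 0.65)/(1.15 − 0.65) = 0.4500/0.5000 = 0.9000
Terminal stock prices: S_uu = 198.4, S_ud = 112.1, S_dd = 63.38
Terminal payoffs (K − S): max(-23.37, 0) = 0, max(62.88, 0) = 62.88, max(111.6, 0) = 111.6
Node u (S = 172.5): continuation = 1/1.1·[0.9000·0.0000 + 0.1000·62.8750] = 5.7159; exercise value = 2.5000 ≤ continuation, so V_u = 5.7159
Node d (S = 97.5): continuation = 1/1.1·[0.9000·62.8750 + 0.1000·111.6250] = 61.5909; exercise value = 77.5000 > continuation, so V_d = 77.5000 (exercise)
Node 0 (S = 150): continuation = 1/1.1·[0.9000·5.7159 + 0.1000·77.5000] = 11.7221; exercise value = 25.0000 > continuation, so V_0 = 25.0000 (exercise)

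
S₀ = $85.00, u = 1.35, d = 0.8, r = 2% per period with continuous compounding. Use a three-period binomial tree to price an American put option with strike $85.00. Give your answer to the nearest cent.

$13.71

Risk-neutral probability p = (e^0.02 − 0.8)/(1.35 − 0.8) = 0.2202/0.5500 = 0.4004
Terminal stock prices: S_uuu = 209.1, S_uud = 123.9, S_udd = 73.44, S_ddd = 43.52
Terminal payoffs (K − S): max(-124.1, 0) = 0, max(-38.93, 0) = 0, max(11.56, 0) = 11.56, max(41.48, 0) = 41.48
Node uu (S = 154.9): continuation = e^(−0.02)·[0.4004·0.0000 + 0.5996·0.0000] = 0.0000; exercise value = 0.0000 ≤ continuation, so V_uu = 0.0000
Node ud (S = 91.8): continuation = e^(−0.02)·[0.4004·0.0000 + 0.5996·11.5600] = 6.7945; exercise value = 0.0000 ≤ continuation, so V_ud = 6.7945
Node dd (S = 54.4): continuation = e^(−0.02)·[0.4004·11.5600 + 0.5996·41.4800] = 28.9169; exercise value = 30.6000 > continuation, so V_dd = 30.6000 (exercise)
Node u (S = 114.8): continuation = e^(−0.02)·[0.4004·0.0000 + 0.5996·6.7945] = 3.9935; exercise value = 0.0000 ≤ continuation, so V_u = 3.9935
Node d (S = 68): continuation = e^(−0.02)·[0.4004·6.7945 + 0.5996·30.6000] = 20.6519; exercise value = 17.0000 ≤ continuation, so V_d = 20.6519
Node 0 (S = 85): continuation = e^(−0.02)·[0.4004·3.9935 + 0.5996·20.6519] = 13.7056; exercise value = 0.0000 ≤ continuation, so V_0 = 13.7056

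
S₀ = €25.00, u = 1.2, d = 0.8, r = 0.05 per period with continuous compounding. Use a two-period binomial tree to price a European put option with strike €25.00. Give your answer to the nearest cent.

Risk-neutral probability p = (e^0.05 − 0.8)/(1.2 − 0.8) = 0.2513/0.4000 = 0.6282
Terminal stock prices: S_uu = 36, S_ud = 24, S_dd = 16
Terminal payoffs (K − S): max(-11, 0) = 0, max(1, 0) = 1, max(9, 0) = 9
Node u (S = 30): V_u = e^(−0.05)·[0.6282·0.0000 + 0.3718·1.0000] = 0.3537
Node d (S = 20): V_d = e^(−0.05)·[0.6282·1.0000 + 0.3718·9.0000] = 3.7807
Node 0 (S = 25): V_0 = e^(−0.05)·[0.6282·0.3537 + 0.3718·3.7807] = 1.5485

€1.55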